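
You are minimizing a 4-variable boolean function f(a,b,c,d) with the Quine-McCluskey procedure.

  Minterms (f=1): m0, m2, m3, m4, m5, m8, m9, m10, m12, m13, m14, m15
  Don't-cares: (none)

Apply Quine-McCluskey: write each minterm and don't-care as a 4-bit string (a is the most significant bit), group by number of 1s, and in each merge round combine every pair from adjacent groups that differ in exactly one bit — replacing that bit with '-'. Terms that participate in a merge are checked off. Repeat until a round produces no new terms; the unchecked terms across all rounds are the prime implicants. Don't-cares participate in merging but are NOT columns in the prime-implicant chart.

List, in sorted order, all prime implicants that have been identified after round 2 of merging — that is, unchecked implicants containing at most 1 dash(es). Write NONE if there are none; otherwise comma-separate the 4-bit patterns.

Round 0: 0000✓ 0010✓ 0011✓ 0100✓ 0101✓ 1000✓ 1001✓ 1010✓ 1100✓ 1101✓ 1110✓ 1111✓
Round 1: -000✓ -010✓ -100✓ -101✓ 0-00✓ 00-0✓ 001- 010-✓ 1-00✓ 1-01✓ 1-10✓ 10-0✓ 100-✓ 11-0✓ 11-1✓ 110-✓ 111-✓
Round 2: --00 -0-0 -10- 1--0 1-0- 11--
PIs = {--00, -0-0, -10-, 001-, 1--0, 1-0-, 11--}

001-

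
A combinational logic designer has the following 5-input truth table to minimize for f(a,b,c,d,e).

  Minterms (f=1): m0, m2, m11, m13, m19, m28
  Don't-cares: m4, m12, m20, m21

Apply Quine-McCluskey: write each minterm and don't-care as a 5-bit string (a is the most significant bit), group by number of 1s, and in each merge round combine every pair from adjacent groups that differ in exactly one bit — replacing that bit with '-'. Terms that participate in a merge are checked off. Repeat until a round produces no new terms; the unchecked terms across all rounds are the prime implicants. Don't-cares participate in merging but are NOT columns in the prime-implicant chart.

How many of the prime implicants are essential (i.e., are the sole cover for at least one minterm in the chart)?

5

size-2^0 implicants → 00000(✓)  00010(✓)  00100(✓)  01011  01100(✓)  01101(✓)  10011  10100(✓)  10101(✓)  11100(✓)
size-2^1 implicants → -0100(✓)  -1100(✓)  0-100(✓)  00-00  000-0  0110-  1-100(✓)  1010-
size-2^2 implicants → --100
Unchecked terms (primes): --100, 00-00, 000-0, 01011, 0110-, 10011, 1010-
Minterm coverage:
  m0 ⊆ 00-00,000-0
  m2 ⊆ 000-0 [E]
  m11 ⊆ 01011 [E]
  m13 ⊆ 0110- [E]
  m19 ⊆ 10011 [E]
  m28 ⊆ --100 [E]
E = {--100, 000-0, 01011, 0110-, 10011}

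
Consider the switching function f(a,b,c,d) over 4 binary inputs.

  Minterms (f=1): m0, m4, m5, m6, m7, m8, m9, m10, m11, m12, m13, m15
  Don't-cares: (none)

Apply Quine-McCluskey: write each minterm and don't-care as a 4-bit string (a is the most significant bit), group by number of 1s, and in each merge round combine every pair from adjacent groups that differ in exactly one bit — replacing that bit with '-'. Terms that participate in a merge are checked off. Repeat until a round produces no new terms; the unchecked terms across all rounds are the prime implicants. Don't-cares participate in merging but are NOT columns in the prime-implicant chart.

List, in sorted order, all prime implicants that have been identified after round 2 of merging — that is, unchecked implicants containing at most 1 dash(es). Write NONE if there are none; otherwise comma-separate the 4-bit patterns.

NONE

[col 0] 0000*, 0100*, 0101*, 0110*, 0111*, 1000*, 1001*, 1010*, 1011*, 1100*, 1101*, 1111*
[col 1] -000*, -100*, -101*, -111*, 0-00*, 01-0*, 01-1*, 010-*, 011-*, 1-00*, 1-01*, 1-11*, 10-0*, 10-1*, 100-*, 101-*, 11-1*, 110-*
[col 2] --00, -1-1, -10-, 01--, 1--1, 1-0-, 10--
Prime implicants: --00, -1-1, -10-, 01--, 1--1, 1-0-, 10--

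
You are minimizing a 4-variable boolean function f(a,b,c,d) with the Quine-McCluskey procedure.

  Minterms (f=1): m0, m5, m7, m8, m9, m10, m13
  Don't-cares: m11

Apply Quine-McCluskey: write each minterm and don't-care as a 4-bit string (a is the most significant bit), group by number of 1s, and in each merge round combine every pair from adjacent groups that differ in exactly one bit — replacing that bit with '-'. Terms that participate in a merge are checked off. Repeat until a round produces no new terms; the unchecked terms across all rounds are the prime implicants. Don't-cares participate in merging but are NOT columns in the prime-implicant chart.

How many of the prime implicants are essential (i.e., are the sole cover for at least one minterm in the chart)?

3

size-2^0 implicants → 0000(✓)  0101(✓)  0111(✓)  1000(✓)  1001(✓)  1010(✓)  1011(✓)  1101(✓)
size-2^1 implicants → -000  -101  01-1  1-01  10-0(✓)  10-1(✓)  100-(✓)  101-(✓)
size-2^2 implicants → 10--
Unchecked terms (primes): -000, -101, 01-1, 1-01, 10--
Minterm coverage:
  m0 ⊆ -000 [E]
  m5 ⊆ -101,01-1
  m7 ⊆ 01-1 [E]
  m8 ⊆ -000,10--
  m9 ⊆ 1-01,10--
  m10 ⊆ 10-- [E]
  m13 ⊆ -101,1-01
E = {-000, 01-1, 10--}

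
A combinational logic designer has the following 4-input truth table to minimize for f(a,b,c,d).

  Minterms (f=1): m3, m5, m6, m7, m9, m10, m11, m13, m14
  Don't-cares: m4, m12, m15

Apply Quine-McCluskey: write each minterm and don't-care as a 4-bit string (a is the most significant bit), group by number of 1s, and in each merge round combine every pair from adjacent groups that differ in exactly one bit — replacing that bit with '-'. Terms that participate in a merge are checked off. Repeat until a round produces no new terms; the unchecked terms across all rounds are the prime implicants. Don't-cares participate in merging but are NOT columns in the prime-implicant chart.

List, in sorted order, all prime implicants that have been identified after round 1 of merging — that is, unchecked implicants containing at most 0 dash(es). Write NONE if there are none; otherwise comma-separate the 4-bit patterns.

Round 0: 0011✓ 0100✓ 0101✓ 0110✓ 0111✓ 1001✓ 1010✓ 1011✓ 1100✓ 1101✓ 1110✓ 1111✓
Round 1: -011✓ -100✓ -101✓ -110✓ -111✓ 0-11✓ 01-0✓ 01-1✓ 010-✓ 011-✓ 1-01✓ 1-10✓ 1-11✓ 10-1✓ 101-✓ 11-0✓ 11-1✓ 110-✓ 111-✓
Round 2: --11 -1-0✓ -1-1✓ -10-✓ -11-✓ 01--✓ 1--1 1-1- 11--✓
Round 3: -1--
PIs = {--11, -1--, 1--1, 1-1-}

NONE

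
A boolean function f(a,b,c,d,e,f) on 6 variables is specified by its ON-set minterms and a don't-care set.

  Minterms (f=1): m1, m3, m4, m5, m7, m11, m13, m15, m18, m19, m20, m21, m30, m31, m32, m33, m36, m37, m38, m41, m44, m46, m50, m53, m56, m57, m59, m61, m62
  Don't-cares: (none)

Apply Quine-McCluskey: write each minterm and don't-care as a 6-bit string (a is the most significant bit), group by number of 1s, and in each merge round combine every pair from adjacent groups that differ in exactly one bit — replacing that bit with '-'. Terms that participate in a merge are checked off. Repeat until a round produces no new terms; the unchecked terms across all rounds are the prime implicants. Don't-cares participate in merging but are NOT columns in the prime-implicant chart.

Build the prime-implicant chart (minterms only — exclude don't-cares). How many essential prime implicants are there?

8

[col 0] 000001*, 000011*, 000100*, 000101*, 000111*, 001011*, 001101*, 001111*, 010010*, 010011*, 010100*, 010101*, 011110*, 011111*, 100000*, 100001*, 100100*, 100101*, 100110*, 101001*, 101100*, 101110*, 110010*, 110101*, 111000*, 111001*, 111011*, 111101*, 111110*
[col 1] -00001*, -00100*, -00101*, -10010, -10101*, -11110, 0-0011, 0-0100*, 0-0101*, 0-1111, 00-011*, 00-101*, 00-111*, 000-01*, 000-11*, 0000-1*, 0001-1*, 00010-*, 001-11*, 0011-1*, 01001-, 01010-*, 01111-, 1-0101*, 1-1001, 1-1110, 10-001, 10-100*, 10-110*, 100-00*, 100-01*, 10000-*, 1001-0*, 10010-*, 1011-0*, 11-101, 111-01, 1110-1, 11100-
[col 2] --0101, -00-01, -0010-, 0-010-, 00--11, 00-1-1, 000--1, 10-1-0, 100-0-
Prime implicants: --0101, -00-01, -0010-, -10010, -11110, 0-0011, 0-010-, 0-1111, 00--11, 00-1-1, 000--1, 01001-, 01111-, 1-1001, 1-1110, 10-001, 10-1-0, 100-0-, 11-101, 111-01, 1110-1, 11100-
PI chart (minterm → PIs covering it):
  1 | -00-01,000--1
  3 | 0-0011,00--11,000--1
  4 | -0010-,0-010-
  5 | --0101,-00-01,-0010-,0-010-,00-1-1,000--1
  7 | 00--11,00-1-1,000--1
  11 | 00--11  (sole → essential)
  13 | 00-1-1  (sole → essential)
  15 | 0-1111,00--11,00-1-1
  18 | -10010,01001-
  19 | 0-0011,01001-
  20 | 0-010-  (sole → essential)
  21 | --0101,0-010-
  30 | -11110,01111-
  31 | 0-1111,01111-
  32 | 100-0-  (sole → essential)
  33 | -00-01,10-001,100-0-
  36 | -0010-,10-1-0,100-0-
  37 | --0101,-00-01,-0010-,100-0-
  38 | 10-1-0  (sole → essential)
  41 | 1-1001,10-001
  44 | 10-1-0  (sole → essential)
  46 | 1-1110,10-1-0
  50 | -10010  (sole → essential)
  53 | --0101,11-101
  56 | 11100-  (sole → essential)
  57 | 1-1001,111-01,1110-1,11100-
  59 | 1110-1  (sole → essential)
  61 | 11-101,111-01
  62 | -11110,1-1110
Essential prime implicants: -10010, 0-010-, 00--11, 00-1-1, 10-1-0, 100-0-, 1110-1, 11100-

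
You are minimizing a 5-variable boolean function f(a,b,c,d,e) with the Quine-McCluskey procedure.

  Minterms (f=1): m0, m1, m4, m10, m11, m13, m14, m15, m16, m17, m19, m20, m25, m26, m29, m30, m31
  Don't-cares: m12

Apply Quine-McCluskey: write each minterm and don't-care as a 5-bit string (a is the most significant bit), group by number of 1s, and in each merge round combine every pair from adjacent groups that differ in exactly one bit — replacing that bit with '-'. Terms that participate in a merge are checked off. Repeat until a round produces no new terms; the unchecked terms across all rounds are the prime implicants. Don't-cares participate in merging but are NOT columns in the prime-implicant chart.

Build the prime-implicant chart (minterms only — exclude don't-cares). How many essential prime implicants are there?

[col 0] 00000*, 00001*, 00100*, 01010*, 01011*, 01100*, 01101*, 01110*, 01111*, 10000*, 10001*, 10011*, 10100*, 11001*, 11010*, 11101*, 11110*, 11111*
[col 1] -0000*, -0001*, -0100*, -1010*, -1101*, -1110*, -1111*, 0-100, 00-00*, 0000-*, 01-10*, 01-11*, 0101-*, 011-0*, 011-1*, 0110-*, 0111-*, 1-001, 10-00*, 100-1, 1000-*, 11-01, 11-10*, 111-1*, 1111-*
[col 2] -0-00, -000-, -1-10, -11-1, -111-, 01-1-, 011--
Prime implicants: -0-00, -000-, -1-10, -11-1, -111-, 0-100, 01-1-, 011--, 1-001, 100-1, 11-01
PI chart (minterm → PIs covering it):
  0 | -0-00,-000-
  1 | -000-  (sole → essential)
  4 | -0-00,0-100
  10 | -1-10,01-1-
  11 | 01-1-  (sole → essential)
  13 | -11-1,011--
  14 | -1-10,-111-,01-1-,011--
  15 | -11-1,-111-,01-1-,011--
  16 | -0-00,-000-
  17 | -000-,1-001,100-1
  19 | 100-1  (sole → essential)
  20 | -0-00  (sole → essential)
  25 | 1-001,11-01
  26 | -1-10  (sole → essential)
  29 | -11-1,11-01
  30 | -1-10,-111-
  31 | -11-1,-111-
Essential prime implicants: -0-00, -000-, -1-10, 01-1-, 100-1

5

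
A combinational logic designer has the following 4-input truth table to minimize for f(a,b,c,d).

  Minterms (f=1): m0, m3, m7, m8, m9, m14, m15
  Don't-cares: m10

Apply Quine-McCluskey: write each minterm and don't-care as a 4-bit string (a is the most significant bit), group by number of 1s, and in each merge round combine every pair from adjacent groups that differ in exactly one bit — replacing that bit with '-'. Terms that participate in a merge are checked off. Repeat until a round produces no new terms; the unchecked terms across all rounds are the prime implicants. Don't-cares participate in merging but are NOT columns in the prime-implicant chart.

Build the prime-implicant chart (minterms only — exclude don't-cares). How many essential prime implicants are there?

size-2^0 implicants → 0000(✓)  0011(✓)  0111(✓)  1000(✓)  1001(✓)  1010(✓)  1110(✓)  1111(✓)
size-2^1 implicants → -000  -111  0-11  1-10  10-0  100-  111-
Unchecked terms (primes): -000, -111, 0-11, 1-10, 10-0, 100-, 111-
Minterm coverage:
  m0 ⊆ -000 [E]
  m3 ⊆ 0-11 [E]
  m7 ⊆ -111,0-11
  m8 ⊆ -000,10-0,100-
  m9 ⊆ 100- [E]
  m14 ⊆ 1-10,111-
  m15 ⊆ -111,111-
E = {-000, 0-11, 100-}

3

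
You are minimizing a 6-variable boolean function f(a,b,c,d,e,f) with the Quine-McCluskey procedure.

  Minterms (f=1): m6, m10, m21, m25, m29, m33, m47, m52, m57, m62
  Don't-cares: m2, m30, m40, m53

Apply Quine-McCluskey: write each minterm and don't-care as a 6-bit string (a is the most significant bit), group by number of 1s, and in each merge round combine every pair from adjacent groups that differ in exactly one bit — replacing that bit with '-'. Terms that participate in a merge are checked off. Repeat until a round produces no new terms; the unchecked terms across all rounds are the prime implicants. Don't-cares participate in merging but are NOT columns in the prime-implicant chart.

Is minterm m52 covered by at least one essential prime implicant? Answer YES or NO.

YES

size-2^0 implicants → 000010(✓)  000110(✓)  001010(✓)  010101(✓)  011001(✓)  011101(✓)  011110(✓)  100001  101000  101111  110100(✓)  110101(✓)  111001(✓)  111110(✓)
size-2^1 implicants → -10101  -11001  -11110  00-010  000-10  01-101  011-01  11010-
Unchecked terms (primes): -10101, -11001, -11110, 00-010, 000-10, 01-101, 011-01, 100001, 101000, 101111, 11010-
Minterm coverage:
  m6 ⊆ 000-10 [E]
  m10 ⊆ 00-010 [E]
  m21 ⊆ -10101,01-101
  m25 ⊆ -11001,011-01
  m29 ⊆ 01-101,011-01
  m33 ⊆ 100001 [E]
  m47 ⊆ 101111 [E]
  m52 ⊆ 11010- [E]
  m57 ⊆ -11001 [E]
  m62 ⊆ -11110 [E]
E = {-11001, -11110, 00-010, 000-10, 100001, 101111, 11010-}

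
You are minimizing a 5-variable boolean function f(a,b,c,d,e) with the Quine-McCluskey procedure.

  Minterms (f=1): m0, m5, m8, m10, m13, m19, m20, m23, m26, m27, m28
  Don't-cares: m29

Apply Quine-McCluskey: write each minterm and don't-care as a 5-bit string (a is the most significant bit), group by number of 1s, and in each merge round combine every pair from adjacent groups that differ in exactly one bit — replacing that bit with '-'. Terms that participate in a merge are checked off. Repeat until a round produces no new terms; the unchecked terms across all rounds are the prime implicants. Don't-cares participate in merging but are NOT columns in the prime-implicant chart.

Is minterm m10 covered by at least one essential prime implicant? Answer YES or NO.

NO

[col 0] 00000*, 00101*, 01000*, 01010*, 01101*, 10011*, 10100*, 10111*, 11010*, 11011*, 11100*, 11101*
[col 1] -1010, -1101, 0-000, 0-101, 010-0, 1-011, 1-100, 10-11, 1101-, 1110-
Prime implicants: -1010, -1101, 0-000, 0-101, 010-0, 1-011, 1-100, 10-11, 1101-, 1110-
PI chart (minterm → PIs covering it):
  0 | 0-000  (sole → essential)
  5 | 0-101  (sole → essential)
  8 | 0-000,010-0
  10 | -1010,010-0
  13 | -1101,0-101
  19 | 1-011,10-11
  20 | 1-100  (sole → essential)
  23 | 10-11  (sole → essential)
  26 | -1010,1101-
  27 | 1-011,1101-
  28 | 1-100,1110-
Essential prime implicants: 0-000, 0-101, 1-100, 10-11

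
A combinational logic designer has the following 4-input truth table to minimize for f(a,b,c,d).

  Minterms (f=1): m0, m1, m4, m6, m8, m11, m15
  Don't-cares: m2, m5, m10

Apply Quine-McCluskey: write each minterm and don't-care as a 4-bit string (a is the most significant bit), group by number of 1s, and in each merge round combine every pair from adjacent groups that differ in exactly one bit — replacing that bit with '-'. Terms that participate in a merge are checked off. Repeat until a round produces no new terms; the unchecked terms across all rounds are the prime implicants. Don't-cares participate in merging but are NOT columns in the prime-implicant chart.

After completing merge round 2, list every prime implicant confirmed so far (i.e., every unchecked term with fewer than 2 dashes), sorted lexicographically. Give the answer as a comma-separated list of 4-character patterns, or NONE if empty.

1-11, 101-

Round 0: 0000✓ 0001✓ 0010✓ 0100✓ 0101✓ 0110✓ 1000✓ 1010✓ 1011✓ 1111✓
Round 1: -000✓ -010✓ 0-00✓ 0-01✓ 0-10✓ 00-0✓ 000-✓ 01-0✓ 010-✓ 1-11 10-0✓ 101-
Round 2: -0-0 0--0 0-0-
PIs = {-0-0, 0--0, 0-0-, 1-11, 101-}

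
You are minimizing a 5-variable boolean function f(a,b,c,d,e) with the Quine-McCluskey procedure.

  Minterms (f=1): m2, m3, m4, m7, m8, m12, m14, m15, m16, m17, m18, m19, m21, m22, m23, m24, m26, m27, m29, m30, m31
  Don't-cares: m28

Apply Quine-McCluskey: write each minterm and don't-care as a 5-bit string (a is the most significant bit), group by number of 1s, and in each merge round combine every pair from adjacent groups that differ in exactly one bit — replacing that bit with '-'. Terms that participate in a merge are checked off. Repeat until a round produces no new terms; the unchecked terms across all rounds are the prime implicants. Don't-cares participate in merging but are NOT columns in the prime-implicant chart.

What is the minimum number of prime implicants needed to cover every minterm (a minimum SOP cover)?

8

size-2^0 implicants → 00010(✓)  00011(✓)  00100(✓)  00111(✓)  01000(✓)  01100(✓)  01110(✓)  01111(✓)  10000(✓)  10001(✓)  10010(✓)  10011(✓)  10101(✓)  10110(✓)  10111(✓)  11000(✓)  11010(✓)  11011(✓)  11100(✓)  11101(✓)  11110(✓)  11111(✓)
size-2^1 implicants → -0010(✓)  -0011(✓)  -0111(✓)  -1000(✓)  -1100(✓)  -1110(✓)  -1111(✓)  0-100  0-111(✓)  00-11(✓)  0001-(✓)  01-00(✓)  011-0(✓)  0111-(✓)  1-000(✓)  1-010(✓)  1-011(✓)  1-101(✓)  1-110(✓)  1-111(✓)  10-01(✓)  10-10(✓)  10-11(✓)  100-0(✓)  100-1(✓)  1000-(✓)  1001-(✓)  101-1(✓)  1011-(✓)  11-00(✓)  11-10(✓)  11-11(✓)  110-0(✓)  1101-(✓)  111-0(✓)  111-1(✓)  1110-(✓)  1111-(✓)
size-2^2 implicants → --111  -0-11  -001-  -1-00  -11-0  -111-  1--10(✓)  1--11(✓)  1-0-0  1-01-(✓)  1-1-1  1-11-(✓)  10--1  10-1-(✓)  100--  11--0  11-1-(✓)  111--
size-2^3 implicants → 1--1-
Unchecked terms (primes): --111, -0-11, -001-, -1-00, -11-0, -111-, 0-100, 1--1-, 1-0-0, 1-1-1, 10--1, 100--, 11--0, 111--
Minterm coverage:
  m2 ⊆ -001- [E]
  m3 ⊆ -0-11,-001-
  m4 ⊆ 0-100 [E]
  m7 ⊆ --111,-0-11
  m8 ⊆ -1-00 [E]
  m12 ⊆ -1-00,-11-0,0-100
  m14 ⊆ -11-0,-111-
  m15 ⊆ --111,-111-
  m16 ⊆ 1-0-0,100--
  m17 ⊆ 10--1,100--
  m18 ⊆ -001-,1--1-,1-0-0,100--
  m19 ⊆ -0-11,-001-,1--1-,10--1,100--
  m21 ⊆ 1-1-1,10--1
  m22 ⊆ 1--1- [E]
  m23 ⊆ --111,-0-11,1--1-,1-1-1,10--1
  m24 ⊆ -1-00,1-0-0,11--0
  m26 ⊆ 1--1-,1-0-0,11--0
  m27 ⊆ 1--1- [E]
  m29 ⊆ 1-1-1,111--
  m30 ⊆ -11-0,-111-,1--1-,11--0,111--
  m31 ⊆ --111,-111-,1--1-,1-1-1,111--
E = {-001-, -1-00, 0-100, 1--1-}
Petrick residual → --111, -11-0, 1-1-1, 100--
Cover = cde + b'c'd + bd'e' + bce' + a'cd'e' + ad + ace + ab'c'  |cover|=8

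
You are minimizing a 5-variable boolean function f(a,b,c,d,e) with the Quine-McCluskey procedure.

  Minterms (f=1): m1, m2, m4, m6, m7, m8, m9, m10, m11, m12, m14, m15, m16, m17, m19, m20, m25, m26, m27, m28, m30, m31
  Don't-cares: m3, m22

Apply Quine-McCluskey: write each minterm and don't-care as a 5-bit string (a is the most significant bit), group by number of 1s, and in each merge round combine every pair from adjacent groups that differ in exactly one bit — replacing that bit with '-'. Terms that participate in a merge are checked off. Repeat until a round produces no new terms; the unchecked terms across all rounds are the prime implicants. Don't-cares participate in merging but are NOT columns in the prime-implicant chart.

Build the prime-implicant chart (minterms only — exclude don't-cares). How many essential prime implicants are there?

Round 0: 00001✓ 00010✓ 00011✓ 00100✓ 00110✓ 00111✓ 01000✓ 01001✓ 01010✓ 01011✓ 01100✓ 01110✓ 01111✓ 10000✓ 10001✓ 10011✓ 10100✓ 10110✓ 11001✓ 11010✓ 11011✓ 11100✓ 11110✓ 11111✓
Round 1: -0001✓ -0011✓ -0100✓ -0110✓ -1001✓ -1010✓ -1011✓ -1100✓ -1110✓ -1111✓ 0-001✓ 0-010✓ 0-011✓ 0-100✓ 0-110✓ 0-111✓ 00-10✓ 00-11✓ 000-1✓ 0001-✓ 001-0✓ 0011-✓ 01-00✓ 01-10✓ 01-11✓ 010-0✓ 010-1✓ 0100-✓ 0101-✓ 011-0✓ 0111-✓ 1-001✓ 1-011✓ 1-100✓ 1-110✓ 10-00 100-1✓ 1000- 101-0✓ 11-10✓ 11-11✓ 110-1✓ 1101-✓ 111-0✓ 1111-✓
Round 2: --001✓ --011✓ --100✓ --110✓ -00-1✓ -01-0✓ -1-10✓ -1-11✓ -10-1✓ -101-✓ -11-0✓ -111-✓ 0--10✓ 0--11✓ 0-0-1✓ 0-01-✓ 0-1-0✓ 0-11-✓ 00-1-✓ 01--0 01-1-✓ 010-- 1-0-1✓ 1-1-0✓ 11-1-✓
Round 3: --0-1 --1-0 -1-1- 0--1-
PIs = {--0-1, --1-0, -1-1-, 0--1-, 01--0, 010--, 10-00, 1000-}
Coverage chart:
  m1: --0-1 ←essential
  m2: 0--1- ←essential
  m4: --1-0 ←essential
  m6: --1-0,0--1-
  m7: 0--1- ←essential
  m8: 01--0,010--
  m9: --0-1,010--
  m10: -1-1-,0--1-,01--0,010--
  m11: --0-1,-1-1-,0--1-,010--
  m12: --1-0,01--0
  m14: --1-0,-1-1-,0--1-,01--0
  m15: -1-1-,0--1-
  m16: 10-00,1000-
  m17: --0-1,1000-
  m19: --0-1 ←essential
  m20: --1-0,10-00
  m25: --0-1 ←essential
  m26: -1-1- ←essential
  m27: --0-1,-1-1-
  m28: --1-0 ←essential
  m30: --1-0,-1-1-
  m31: -1-1- ←essential
Essential: --0-1, --1-0, -1-1-, 0--1-

4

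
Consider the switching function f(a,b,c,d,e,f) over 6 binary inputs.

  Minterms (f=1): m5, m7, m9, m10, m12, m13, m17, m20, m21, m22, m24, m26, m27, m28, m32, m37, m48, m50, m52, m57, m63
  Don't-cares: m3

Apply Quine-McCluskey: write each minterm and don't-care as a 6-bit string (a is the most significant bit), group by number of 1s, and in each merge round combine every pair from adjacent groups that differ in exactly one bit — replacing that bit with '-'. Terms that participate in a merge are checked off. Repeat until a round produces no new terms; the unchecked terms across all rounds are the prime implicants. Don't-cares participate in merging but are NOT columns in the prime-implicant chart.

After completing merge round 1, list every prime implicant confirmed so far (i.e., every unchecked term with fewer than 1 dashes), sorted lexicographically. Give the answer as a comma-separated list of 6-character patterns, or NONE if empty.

111001, 111111

Round 0: 000011✓ 000101✓ 000111✓ 001001✓ 001010✓ 001100✓ 001101✓ 010001✓ 010100✓ 010101✓ 010110✓ 011000✓ 011010✓ 011011✓ 011100✓ 100000✓ 100101✓ 110000✓ 110010✓ 110100✓ 111001 111111
Round 1: -00101 -10100 0-0101 0-1010 0-1100 00-101 000-11 0001-1 001-01 00110- 01-100 010-01 0101-0 01010- 011-00 0110-0 01101- 1-0000 110-00 1100-0
PIs = {-00101, -10100, 0-0101, 0-1010, 0-1100, 00-101, 000-11, 0001-1, 001-01, 00110-, 01-100, 010-01, 0101-0, 01010-, 011-00, 0110-0, 01101-, 1-0000, 110-00, 1100-0, 111001, 111111}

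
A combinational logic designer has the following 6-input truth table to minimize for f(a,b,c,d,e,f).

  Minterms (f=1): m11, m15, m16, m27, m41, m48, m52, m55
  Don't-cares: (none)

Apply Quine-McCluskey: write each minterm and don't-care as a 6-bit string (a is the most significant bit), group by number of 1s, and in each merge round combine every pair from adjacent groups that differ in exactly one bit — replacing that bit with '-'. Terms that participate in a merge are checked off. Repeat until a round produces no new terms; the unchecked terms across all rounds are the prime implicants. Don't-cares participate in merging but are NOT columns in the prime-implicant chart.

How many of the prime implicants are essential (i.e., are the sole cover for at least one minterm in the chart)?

Round 0: 001011✓ 001111✓ 010000✓ 011011✓ 101001 110000✓ 110100✓ 110111
Round 1: -10000 0-1011 001-11 110-00
PIs = {-10000, 0-1011, 001-11, 101001, 110-00, 110111}
Coverage chart:
  m11: 0-1011,001-11
  m15: 001-11 ←essential
  m16: -10000 ←essential
  m27: 0-1011 ←essential
  m41: 101001 ←essential
  m48: -10000,110-00
  m52: 110-00 ←essential
  m55: 110111 ←essential
Essential: -10000, 0-1011, 001-11, 101001, 110-00, 110111

6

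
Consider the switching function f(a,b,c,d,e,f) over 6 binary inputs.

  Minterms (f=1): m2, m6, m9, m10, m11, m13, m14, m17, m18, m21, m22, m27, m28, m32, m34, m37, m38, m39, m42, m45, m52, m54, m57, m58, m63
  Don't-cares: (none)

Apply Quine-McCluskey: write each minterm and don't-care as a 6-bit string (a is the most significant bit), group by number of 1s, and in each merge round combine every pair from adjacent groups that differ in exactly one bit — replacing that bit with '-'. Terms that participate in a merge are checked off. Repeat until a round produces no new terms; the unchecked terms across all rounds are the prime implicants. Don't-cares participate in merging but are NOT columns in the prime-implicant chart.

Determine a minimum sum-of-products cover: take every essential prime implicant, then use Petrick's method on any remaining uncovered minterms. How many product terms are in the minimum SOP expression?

Round 0: 000010✓ 000110✓ 001001✓ 001010✓ 001011✓ 001101✓ 001110✓ 010001✓ 010010✓ 010101✓ 010110✓ 011011✓ 011100 100000✓ 100010✓ 100101✓ 100110✓ 100111✓ 101010✓ 101101✓ 110100✓ 110110✓ 111001 111010✓ 111111
Round 1: -00010✓ -00110✓ -01010✓ -01101 -10110✓ 0-0010✓ 0-0110✓ 0-1011 00-010✓ 00-110✓ 000-10✓ 001-01 001-10✓ 0010-1 00101- 010-01 010-10✓ 1-0110✓ 1-1010 10-010✓ 10-101 100-10✓ 1000-0 1001-1 10011- 1101-0
Round 2: --0110 -0-010 -00-10 0-0-10 00--10
PIs = {--0110, -0-010, -00-10, -01101, 0-0-10, 0-1011, 00--10, 001-01, 0010-1, 00101-, 010-01, 011100, 1-1010, 10-101, 1000-0, 1001-1, 10011-, 1101-0, 111001, 111111}
Coverage chart:
  m2: -0-010,-00-10,0-0-10,00--10
  m6: --0110,-00-10,0-0-10,00--10
  m9: 001-01,0010-1
  m10: -0-010,00--10,00101-
  m11: 0-1011,0010-1,00101-
  m13: -01101,001-01
  m14: 00--10 ←essential
  m17: 010-01 ←essential
  m18: 0-0-10 ←essential
  m21: 010-01 ←essential
  m22: --0110,0-0-10
  m27: 0-1011 ←essential
  m28: 011100 ←essential
  m32: 1000-0 ←essential
  m34: -0-010,-00-10,1000-0
  m37: 10-101,1001-1
  m38: --0110,-00-10,10011-
  m39: 1001-1,10011-
  m42: -0-010,1-1010
  m45: -01101,10-101
  m52: 1101-0 ←essential
  m54: --0110,1101-0
  m57: 111001 ←essential
  m58: 1-1010 ←essential
  m63: 111111 ←essential
Essential: 0-0-10, 0-1011, 00--10, 010-01, 011100, 1-1010, 1000-0, 1101-0, 111001, 111111
Petrick residual → 001-01, 10-101, 10011-
Min cover (13 terms): a'c'ef' + a'cd'ef + a'b'ef' + a'b'ce'f + a'bc'e'f + a'bcde'f' + acd'ef' + ab'de'f + ab'c'd'f' + ab'c'de + abc'df' + abcd'e'f + abcdef

13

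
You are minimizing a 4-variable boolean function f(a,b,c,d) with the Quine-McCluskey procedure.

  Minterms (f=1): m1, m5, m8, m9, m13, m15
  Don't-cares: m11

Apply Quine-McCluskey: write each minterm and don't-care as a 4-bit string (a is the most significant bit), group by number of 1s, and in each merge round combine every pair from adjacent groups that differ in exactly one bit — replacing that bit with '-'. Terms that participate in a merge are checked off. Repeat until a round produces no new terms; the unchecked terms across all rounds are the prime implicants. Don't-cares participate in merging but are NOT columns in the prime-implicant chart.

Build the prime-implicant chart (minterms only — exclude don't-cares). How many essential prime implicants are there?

size-2^0 implicants → 0001(✓)  0101(✓)  1000(✓)  1001(✓)  1011(✓)  1101(✓)  1111(✓)
size-2^1 implicants → -001(✓)  -101(✓)  0-01(✓)  1-01(✓)  1-11(✓)  10-1(✓)  100-  11-1(✓)
size-2^2 implicants → --01  1--1
Unchecked terms (primes): --01, 1--1, 100-
Minterm coverage:
  m1 ⊆ --01 [E]
  m5 ⊆ --01 [E]
  m8 ⊆ 100- [E]
  m9 ⊆ --01,1--1,100-
  m13 ⊆ --01,1--1
  m15 ⊆ 1--1 [E]
E = {--01, 1--1, 100-}

3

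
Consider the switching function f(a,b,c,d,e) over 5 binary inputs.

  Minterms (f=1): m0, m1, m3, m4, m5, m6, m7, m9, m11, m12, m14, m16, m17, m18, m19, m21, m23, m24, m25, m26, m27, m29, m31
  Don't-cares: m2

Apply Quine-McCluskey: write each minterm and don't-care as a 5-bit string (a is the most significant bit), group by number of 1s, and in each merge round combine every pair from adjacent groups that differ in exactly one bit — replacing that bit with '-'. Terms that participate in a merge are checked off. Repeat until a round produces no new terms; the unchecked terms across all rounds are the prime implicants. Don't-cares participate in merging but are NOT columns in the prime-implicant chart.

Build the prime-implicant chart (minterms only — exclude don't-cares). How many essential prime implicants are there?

4

Round 0: 00000✓ 00001✓ 00010✓ 00011✓ 00100✓ 00101✓ 00110✓ 00111✓ 01001✓ 01011✓ 01100✓ 01110✓ 10000✓ 10001✓ 10010✓ 10011✓ 10101✓ 10111✓ 11000✓ 11001✓ 11010✓ 11011✓ 11101✓ 11111✓
Round 1: -0000✓ -0001✓ -0010✓ -0011✓ -0101✓ -0111✓ -1001✓ -1011✓ 0-001✓ 0-011✓ 0-100✓ 0-110✓ 00-00✓ 00-01✓ 00-10✓ 00-11✓ 000-0✓ 000-1✓ 0000-✓ 0001-✓ 001-0✓ 001-1✓ 0010-✓ 0011-✓ 010-1✓ 011-0✓ 1-000✓ 1-001✓ 1-010✓ 1-011✓ 1-101✓ 1-111✓ 10-01✓ 10-11✓ 100-0✓ 100-1✓ 1000-✓ 1001-✓ 101-1✓ 11-01✓ 11-11✓ 110-0✓ 110-1✓ 1100-✓ 1101-✓ 111-1✓
Round 2: --001✓ --011✓ -0-01✓ -0-11✓ -00-0✓ -00-1✓ -000-✓ -001-✓ -01-1✓ -10-1✓ 0-0-1✓ 0-1-0 00--0✓ 00--1✓ 00-0-✓ 00-1-✓ 000--✓ 001--✓ 1--01✓ 1--11✓ 1-0-0✓ 1-0-1✓ 1-00-✓ 1-01-✓ 1-1-1✓ 10--1✓ 100--✓ 11--1✓ 110--✓
Round 3: --0-1 -0--1 -00-- 00--- 1---1 1-0--
PIs = {--0-1, -0--1, -00--, 0-1-0, 00---, 1---1, 1-0--}
Coverage chart:
  m0: -00--,00---
  m1: --0-1,-0--1,-00--,00---
  m3: --0-1,-0--1,-00--,00---
  m4: 0-1-0,00---
  m5: -0--1,00---
  m6: 0-1-0,00---
  m7: -0--1,00---
  m9: --0-1 ←essential
  m11: --0-1 ←essential
  m12: 0-1-0 ←essential
  m14: 0-1-0 ←essential
  m16: -00--,1-0--
  m17: --0-1,-0--1,-00--,1---1,1-0--
  m18: -00--,1-0--
  m19: --0-1,-0--1,-00--,1---1,1-0--
  m21: -0--1,1---1
  m23: -0--1,1---1
  m24: 1-0-- ←essential
  m25: --0-1,1---1,1-0--
  m26: 1-0-- ←essential
  m27: --0-1,1---1,1-0--
  m29: 1---1 ←essential
  m31: 1---1 ←essential
Essential: --0-1, 0-1-0, 1---1, 1-0--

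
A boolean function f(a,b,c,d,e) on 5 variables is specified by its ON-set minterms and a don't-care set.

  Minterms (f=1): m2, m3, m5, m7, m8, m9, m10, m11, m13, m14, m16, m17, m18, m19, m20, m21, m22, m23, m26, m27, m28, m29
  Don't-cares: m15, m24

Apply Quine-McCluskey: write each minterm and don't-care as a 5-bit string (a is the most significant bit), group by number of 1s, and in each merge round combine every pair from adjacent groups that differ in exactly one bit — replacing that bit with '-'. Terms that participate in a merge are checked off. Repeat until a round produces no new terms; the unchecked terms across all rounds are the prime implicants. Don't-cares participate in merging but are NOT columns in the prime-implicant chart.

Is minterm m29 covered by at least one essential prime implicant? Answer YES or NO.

[col 0] 00010*, 00011*, 00101*, 00111*, 01000*, 01001*, 01010*, 01011*, 01101*, 01110*, 01111*, 10000*, 10001*, 10010*, 10011*, 10100*, 10101*, 10110*, 10111*, 11000*, 11010*, 11011*, 11100*, 11101*
[col 1] -0010*, -0011*, -0101*, -0111*, -1000*, -1010*, -1011*, -1101*, 0-010*, 0-011*, 0-101*, 0-111*, 00-11*, 0001-*, 001-1*, 01-01*, 01-10*, 01-11*, 010-0*, 010-1*, 0100-*, 0101-*, 011-1*, 0111-*, 1-000*, 1-010*, 1-011*, 1-100*, 1-101*, 10-00*, 10-01*, 10-10*, 10-11*, 100-0*, 100-1*, 1000-*, 1001-*, 101-0*, 101-1*, 1010-*, 1011-*, 11-00*, 110-0*, 1101-*, 1110-*
[col 2] --010*, --011*, --101, -0-11, -001-*, -01-1, -10-0, -101-*, 0--11, 0-01-*, 0-1-1, 01--1, 01-1-, 010--, 1--00, 1-0-0, 1-01-*, 1-10-, 10--0*, 10--1*, 10-0-*, 10-1-*, 100--*, 101--*
[col 3] --01-, 10---
Prime implicants: --01-, --101, -0-11, -01-1, -10-0, 0--11, 0-1-1, 01--1, 01-1-, 010--, 1--00, 1-0-0, 1-10-, 10---
PI chart (minterm → PIs covering it):
  2 | --01-  (sole → essential)
  3 | --01-,-0-11,0--11
  5 | --101,-01-1,0-1-1
  7 | -0-11,-01-1,0--11,0-1-1
  8 | -10-0,010--
  9 | 01--1,010--
  10 | --01-,-10-0,01-1-,010--
  11 | --01-,0--11,01--1,01-1-,010--
  13 | --101,0-1-1,01--1
  14 | 01-1-  (sole → essential)
  16 | 1--00,1-0-0,10---
  17 | 10---  (sole → essential)
  18 | --01-,1-0-0,10---
  19 | --01-,-0-11,10---
  20 | 1--00,1-10-,10---
  21 | --101,-01-1,1-10-,10---
  22 | 10---  (sole → essential)
  23 | -0-11,-01-1,10---
  26 | --01-,-10-0,1-0-0
  27 | --01-  (sole → essential)
  28 | 1--00,1-10-
  29 | --101,1-10-
Essential prime implicants: --01-, 01-1-, 10---

NO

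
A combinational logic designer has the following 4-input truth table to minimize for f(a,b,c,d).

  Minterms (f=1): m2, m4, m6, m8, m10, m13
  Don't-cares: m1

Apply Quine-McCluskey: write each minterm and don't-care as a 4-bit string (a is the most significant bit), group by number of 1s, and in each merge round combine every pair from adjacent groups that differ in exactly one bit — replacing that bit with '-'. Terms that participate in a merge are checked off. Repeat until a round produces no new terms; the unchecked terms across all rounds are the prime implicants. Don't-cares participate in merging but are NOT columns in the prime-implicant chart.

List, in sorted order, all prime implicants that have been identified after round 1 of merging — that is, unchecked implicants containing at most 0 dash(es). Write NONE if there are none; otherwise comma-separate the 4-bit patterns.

0001, 1101

size-2^0 implicants → 0001  0010(✓)  0100(✓)  0110(✓)  1000(✓)  1010(✓)  1101
size-2^1 implicants → -010  0-10  01-0  10-0
Unchecked terms (primes): -010, 0-10, 0001, 01-0, 10-0, 1101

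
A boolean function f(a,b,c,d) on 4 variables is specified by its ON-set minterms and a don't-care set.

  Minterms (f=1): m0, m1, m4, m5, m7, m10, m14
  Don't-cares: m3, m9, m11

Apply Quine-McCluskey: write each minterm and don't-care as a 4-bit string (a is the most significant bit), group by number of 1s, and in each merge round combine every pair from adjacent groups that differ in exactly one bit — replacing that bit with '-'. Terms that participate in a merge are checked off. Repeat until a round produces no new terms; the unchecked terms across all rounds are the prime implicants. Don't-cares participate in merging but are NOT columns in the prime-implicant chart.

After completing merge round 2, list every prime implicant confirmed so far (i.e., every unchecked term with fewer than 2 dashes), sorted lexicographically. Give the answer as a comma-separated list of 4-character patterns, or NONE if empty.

1-10, 101-

size-2^0 implicants → 0000(✓)  0001(✓)  0011(✓)  0100(✓)  0101(✓)  0111(✓)  1001(✓)  1010(✓)  1011(✓)  1110(✓)
size-2^1 implicants → -001(✓)  -011(✓)  0-00(✓)  0-01(✓)  0-11(✓)  00-1(✓)  000-(✓)  01-1(✓)  010-(✓)  1-10  10-1(✓)  101-
size-2^2 implicants → -0-1  0--1  0-0-
Unchecked terms (primes): -0-1, 0--1, 0-0-, 1-10, 101-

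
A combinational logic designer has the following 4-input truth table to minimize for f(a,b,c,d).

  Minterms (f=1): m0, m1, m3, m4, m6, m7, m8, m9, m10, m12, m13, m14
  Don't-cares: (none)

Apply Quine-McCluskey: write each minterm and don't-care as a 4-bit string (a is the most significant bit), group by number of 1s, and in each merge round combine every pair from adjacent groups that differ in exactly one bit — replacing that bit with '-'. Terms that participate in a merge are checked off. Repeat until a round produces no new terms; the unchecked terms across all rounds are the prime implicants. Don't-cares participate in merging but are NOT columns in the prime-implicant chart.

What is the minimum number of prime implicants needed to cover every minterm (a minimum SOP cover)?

5

[col 0] 0000*, 0001*, 0011*, 0100*, 0110*, 0111*, 1000*, 1001*, 1010*, 1100*, 1101*, 1110*
[col 1] -000*, -001*, -100*, -110*, 0-00*, 0-11, 00-1, 000-*, 01-0*, 011-, 1-00*, 1-01*, 1-10*, 10-0*, 100-*, 11-0*, 110-*
[col 2] --00, -00-, -1-0, 1--0, 1-0-
Prime implicants: --00, -00-, -1-0, 0-11, 00-1, 011-, 1--0, 1-0-
PI chart (minterm → PIs covering it):
  0 | --00,-00-
  1 | -00-,00-1
  3 | 0-11,00-1
  4 | --00,-1-0
  6 | -1-0,011-
  7 | 0-11,011-
  8 | --00,-00-,1--0,1-0-
  9 | -00-,1-0-
  10 | 1--0  (sole → essential)
  12 | --00,-1-0,1--0,1-0-
  13 | 1-0-  (sole → essential)
  14 | -1-0,1--0
Essential prime implicants: 1--0, 1-0-
Petrick residual → --00, 00-1, 011-
Minimum SOP uses 5 PIs: c'd' + a'b'd + a'bc + ad' + ac'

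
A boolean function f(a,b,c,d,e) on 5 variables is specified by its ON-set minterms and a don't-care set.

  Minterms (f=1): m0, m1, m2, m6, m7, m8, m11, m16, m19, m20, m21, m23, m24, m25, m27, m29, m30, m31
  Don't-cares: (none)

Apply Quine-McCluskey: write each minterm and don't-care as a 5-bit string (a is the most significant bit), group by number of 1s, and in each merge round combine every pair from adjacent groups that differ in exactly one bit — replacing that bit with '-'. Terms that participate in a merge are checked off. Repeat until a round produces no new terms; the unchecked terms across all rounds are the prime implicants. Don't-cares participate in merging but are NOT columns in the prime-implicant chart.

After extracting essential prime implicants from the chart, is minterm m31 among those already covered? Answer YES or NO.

[col 0] 00000*, 00001*, 00010*, 00110*, 00111*, 01000*, 01011*, 10000*, 10011*, 10100*, 10101*, 10111*, 11000*, 11001*, 11011*, 11101*, 11110*, 11111*
[col 1] -0000*, -0111, -1000*, -1011, 0-000*, 00-10, 000-0, 0000-, 0011-, 1-000*, 1-011*, 1-101*, 1-111*, 10-00, 10-11*, 101-1*, 1010-, 11-01*, 11-11*, 110-1*, 1100-, 111-1*, 1111-
[col 2] --000, 1--11, 1-1-1, 11--1
Prime implicants: --000, -0111, -1011, 00-10, 000-0, 0000-, 0011-, 1--11, 1-1-1, 10-00, 1010-, 11--1, 1100-, 1111-
PI chart (minterm → PIs covering it):
  0 | --000,000-0,0000-
  1 | 0000-  (sole → essential)
  2 | 00-10,000-0
  6 | 00-10,0011-
  7 | -0111,0011-
  8 | --000  (sole → essential)
  11 | -1011  (sole → essential)
  16 | --000,10-00
  19 | 1--11  (sole → essential)
  20 | 10-00,1010-
  21 | 1-1-1,1010-
  23 | -0111,1--11,1-1-1
  24 | --000,1100-
  25 | 11--1,1100-
  27 | -1011,1--11,11--1
  29 | 1-1-1,11--1
  30 | 1111-  (sole → essential)
  31 | 1--11,1-1-1,11--1,1111-
Essential prime implicants: --000, -1011, 0000-, 1--11, 1111-

YES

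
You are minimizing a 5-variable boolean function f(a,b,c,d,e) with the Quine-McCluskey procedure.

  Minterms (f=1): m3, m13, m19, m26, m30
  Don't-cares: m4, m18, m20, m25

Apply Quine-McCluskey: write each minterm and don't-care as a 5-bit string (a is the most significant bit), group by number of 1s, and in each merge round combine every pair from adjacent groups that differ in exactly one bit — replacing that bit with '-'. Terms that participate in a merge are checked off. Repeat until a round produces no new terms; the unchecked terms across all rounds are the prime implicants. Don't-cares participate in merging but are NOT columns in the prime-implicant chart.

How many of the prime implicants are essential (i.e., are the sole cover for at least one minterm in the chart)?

3

[col 0] 00011*, 00100*, 01101, 10010*, 10011*, 10100*, 11001, 11010*, 11110*
[col 1] -0011, -0100, 1-010, 1001-, 11-10
Prime implicants: -0011, -0100, 01101, 1-010, 1001-, 11-10, 11001
PI chart (minterm → PIs covering it):
  3 | -0011  (sole → essential)
  13 | 01101  (sole → essential)
  19 | -0011,1001-
  26 | 1-010,11-10
  30 | 11-10  (sole → essential)
Essential prime implicants: -0011, 01101, 11-10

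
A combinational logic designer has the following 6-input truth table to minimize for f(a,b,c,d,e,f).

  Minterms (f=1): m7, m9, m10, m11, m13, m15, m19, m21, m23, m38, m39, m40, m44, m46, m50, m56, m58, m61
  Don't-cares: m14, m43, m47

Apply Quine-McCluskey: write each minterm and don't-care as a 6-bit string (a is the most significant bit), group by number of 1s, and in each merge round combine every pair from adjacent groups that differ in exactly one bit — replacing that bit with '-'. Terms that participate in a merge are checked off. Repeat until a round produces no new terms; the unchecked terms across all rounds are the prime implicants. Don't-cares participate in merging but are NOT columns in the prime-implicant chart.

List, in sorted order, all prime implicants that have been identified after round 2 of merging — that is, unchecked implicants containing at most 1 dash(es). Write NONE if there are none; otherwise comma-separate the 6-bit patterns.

[col 0] 000111*, 001001*, 001010*, 001011*, 001101*, 001110*, 001111*, 010011*, 010101*, 010111*, 100110*, 100111*, 101000*, 101011*, 101100*, 101110*, 101111*, 110010*, 111000*, 111010*, 111101
[col 1] -00111*, -01011*, -01110*, -01111*, 0-0111, 00-111*, 001-01*, 001-10*, 001-11*, 0010-1*, 00101-*, 0011-1*, 00111-*, 010-11, 0101-1, 1-1000, 10-110*, 10-111*, 10011-*, 101-00, 101-11*, 1011-0, 10111-*, 11-010, 1110-0
[col 2] -0-111, -01-11, -0111-, 001--1, 001-1-, 10-11-
Prime implicants: -0-111, -01-11, -0111-, 0-0111, 001--1, 001-1-, 010-11, 0101-1, 1-1000, 10-11-, 101-00, 1011-0, 11-010, 1110-0, 111101

0-0111, 010-11, 0101-1, 1-1000, 101-00, 1011-0, 11-010, 1110-0, 111101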